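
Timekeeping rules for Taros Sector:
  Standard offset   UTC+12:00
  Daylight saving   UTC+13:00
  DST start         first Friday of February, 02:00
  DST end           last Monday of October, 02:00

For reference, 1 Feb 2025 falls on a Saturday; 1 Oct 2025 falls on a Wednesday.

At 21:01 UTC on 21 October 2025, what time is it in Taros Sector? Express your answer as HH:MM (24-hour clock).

10:01

1 February 2025 is a Saturday, so the first Friday is February 7.
1 October 2025 is a Wednesday, so Mondays fall on 6, 13, 20, 27; the last is October 27.
At the standard offset (UTC+12:00), 21:01 UTC + 12h = 09:01 Taros Sector standard time (rolling into the next day, 22 October 2025).
The standard-time date in Taros Sector, 22 October 2025, falls between 7 February and 27 October, so daylight saving is in effect and Taros Sector is at UTC+13:00.
21:01 UTC + 13h = 10:01 local (rolling into the next day, 22 October 2025).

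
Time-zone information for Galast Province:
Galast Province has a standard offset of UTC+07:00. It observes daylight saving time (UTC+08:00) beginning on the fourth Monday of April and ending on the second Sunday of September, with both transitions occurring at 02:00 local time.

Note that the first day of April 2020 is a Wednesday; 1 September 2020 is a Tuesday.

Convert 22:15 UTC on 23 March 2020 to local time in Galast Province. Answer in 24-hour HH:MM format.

1 April 2020 is a Wednesday, so the first Monday is April 6 and the fourth is April 27.
1 September 2020 is a Tuesday, so the first Sunday is September 6 and the second is September 13.
At the standard offset (UTC+07:00), 22:15 UTC + 7h = 05:15 Galast Province standard time (rolling into the next day, 24 March 2020).
The standard-time date in Galast Province, 24 March 2020, is outside the daylight-saving period (27 April – 13 September), so Galast Province is on standard time, UTC+07:00.
22:15 UTC + 7h = 05:15 local (rolling into the next day, 24 March 2020).

05:15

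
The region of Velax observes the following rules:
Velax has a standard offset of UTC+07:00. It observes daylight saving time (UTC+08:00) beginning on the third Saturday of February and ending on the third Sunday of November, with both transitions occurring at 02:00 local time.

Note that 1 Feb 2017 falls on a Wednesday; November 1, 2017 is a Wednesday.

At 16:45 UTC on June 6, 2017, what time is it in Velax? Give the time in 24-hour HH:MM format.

00:45

1 February 2017 is a Wednesday, so the first Saturday is February 4 and the third is February 18.
1 November 2017 is a Wednesday, so the first Sunday is November 5 and the third is November 19.
At the standard offset (UTC+07:00), 16:45 UTC + 7h = 23:45 Velax standard time.
The standard-time date in Velax, June 6, 2017, falls between 18 February and 19 November, so daylight saving is in effect and Velax is at UTC+08:00.
16:45 UTC + 8h = 00:45 local (rolling into the next day, 7 June 2017).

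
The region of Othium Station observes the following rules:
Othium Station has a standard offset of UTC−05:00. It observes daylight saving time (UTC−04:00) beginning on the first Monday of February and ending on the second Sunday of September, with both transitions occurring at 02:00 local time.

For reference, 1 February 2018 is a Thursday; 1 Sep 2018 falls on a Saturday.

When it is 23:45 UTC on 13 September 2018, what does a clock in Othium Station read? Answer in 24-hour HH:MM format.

18:45

1 February 2018 is a Thursday, so the first Monday is February 5.
1 September 2018 is a Saturday, so the first Sunday is September 2 and the second is September 9.
At the standard offset (UTC−05:00), 23:45 UTC − 5h = 18:45 Othium Station standard time.
The standard-time date in Othium Station, 13 September 2018, is outside the daylight-saving period (5 February – 9 September), so Othium Station is on standard time, UTC−05:00.
23:45 UTC − 5h = 18:45 local.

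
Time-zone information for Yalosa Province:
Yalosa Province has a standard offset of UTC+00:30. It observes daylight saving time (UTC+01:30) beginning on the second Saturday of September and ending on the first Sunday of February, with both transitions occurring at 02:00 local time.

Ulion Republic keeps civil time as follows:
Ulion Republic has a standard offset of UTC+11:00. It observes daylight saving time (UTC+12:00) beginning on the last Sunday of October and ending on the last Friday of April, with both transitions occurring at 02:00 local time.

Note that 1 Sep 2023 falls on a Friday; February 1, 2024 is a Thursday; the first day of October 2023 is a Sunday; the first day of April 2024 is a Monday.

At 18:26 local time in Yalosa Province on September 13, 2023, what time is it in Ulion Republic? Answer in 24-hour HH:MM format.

03:56

1 September 2023 is a Friday, so the first Saturday is September 2 and the second is September 9.
1 February 2024 is a Thursday, so the first Sunday is February 4.
September 13, 2023 falls between 9 September 2023 and 4 February 2024, so daylight saving is in effect and Yalosa Province is at UTC+01:30.
18:26 Yalosa Province − 1h30m = 16:56 UTC.
1 October 2023 is a Sunday, so Sundays fall on 1, 8, 15, 22, 29; the last is October 29.
1 April 2024 is a Monday, so Fridays fall on 5, 12, 19, 26; the last is April 26.
At the standard offset (UTC+11:00), 16:56 UTC + 11h = 03:56 Ulion Republic standard time (rolling into the next day, 14 September 2023).
The standard-time date in Ulion Republic, September 14, 2023, does not fall between 29 October 2023 and 26 April 2024, so daylight saving is not in effect and Ulion Republic is at UTC+11:00.
16:56 UTC + 11h = 03:56 Ulion Republic (rolling into the next day, 14 September 2023).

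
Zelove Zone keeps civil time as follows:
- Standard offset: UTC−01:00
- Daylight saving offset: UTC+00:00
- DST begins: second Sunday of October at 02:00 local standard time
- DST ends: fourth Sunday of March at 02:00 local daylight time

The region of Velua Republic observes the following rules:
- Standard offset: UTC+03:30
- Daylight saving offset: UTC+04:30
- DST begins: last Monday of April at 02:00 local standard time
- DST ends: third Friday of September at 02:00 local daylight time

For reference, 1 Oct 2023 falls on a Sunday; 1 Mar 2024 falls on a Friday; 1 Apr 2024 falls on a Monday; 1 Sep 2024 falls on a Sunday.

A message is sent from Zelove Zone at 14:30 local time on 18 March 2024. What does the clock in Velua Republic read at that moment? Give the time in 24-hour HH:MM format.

18:00

1 October 2023 is a Sunday, so the first Sunday is October 1 and the second is October 8.
1 March 2024 is a Friday, so the first Sunday is March 3 and the fourth is March 24.
18 March 2024 falls between 8 October 2023 and 24 March 2024, so daylight saving is in effect and Zelove Zone is at UTC+00:00.
14:30 Zelove Zone − 0h = 14:30 UTC.
1 April 2024 is a Monday, so Mondays fall on 1, 8, 15, 22, 29; the last is April 29.
1 September 2024 is a Sunday, so the first Friday is September 6 and the third is September 20.
At the standard offset (UTC+03:30), 14:30 UTC + 3h30m = 18:00 Velua Republic standard time.
The standard-time date in Velua Republic, 18 March 2024, is outside the daylight-saving period (29 April – 20 September), so Velua Republic is on standard time, UTC+03:30.
14:30 UTC + 3h30m = 18:00 Velua Republic.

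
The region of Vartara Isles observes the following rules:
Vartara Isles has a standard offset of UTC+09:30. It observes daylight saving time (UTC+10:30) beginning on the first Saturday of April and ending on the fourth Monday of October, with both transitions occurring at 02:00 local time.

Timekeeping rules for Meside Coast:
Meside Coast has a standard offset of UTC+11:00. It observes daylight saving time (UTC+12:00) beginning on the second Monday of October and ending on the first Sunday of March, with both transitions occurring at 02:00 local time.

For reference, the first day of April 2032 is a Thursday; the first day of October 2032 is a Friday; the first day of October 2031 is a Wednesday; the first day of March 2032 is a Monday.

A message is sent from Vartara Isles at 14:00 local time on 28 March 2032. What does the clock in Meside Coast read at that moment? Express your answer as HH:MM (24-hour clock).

1 April 2032 is a Thursday, so the first Saturday is April 3.
1 October 2032 is a Friday, so the first Monday is October 4 and the fourth is October 25.
Daylight saving runs 3 April – 25 October; 28 March 2032 is outside that window, so Vartara Isles is on standard time at UTC+09:30.
14:00 Vartara Isles − 9h30m = 04:30 UTC.
1 October 2031 is a Wednesday, so the first Monday is October 6 and the second is October 13.
1 March 2032 is a Monday, so the first Sunday is March 7.
At the standard offset (UTC+11:00), 04:30 UTC + 11h = 15:30 Meside Coast standard time.
The standard-time date in Meside Coast, 28 March 2032, does not fall between 13 October 2031 and 7 March 2032, so daylight saving is not in effect and Meside Coast is at UTC+11:00.
04:30 UTC + 11h = 15:30 Meside Coast.

15:30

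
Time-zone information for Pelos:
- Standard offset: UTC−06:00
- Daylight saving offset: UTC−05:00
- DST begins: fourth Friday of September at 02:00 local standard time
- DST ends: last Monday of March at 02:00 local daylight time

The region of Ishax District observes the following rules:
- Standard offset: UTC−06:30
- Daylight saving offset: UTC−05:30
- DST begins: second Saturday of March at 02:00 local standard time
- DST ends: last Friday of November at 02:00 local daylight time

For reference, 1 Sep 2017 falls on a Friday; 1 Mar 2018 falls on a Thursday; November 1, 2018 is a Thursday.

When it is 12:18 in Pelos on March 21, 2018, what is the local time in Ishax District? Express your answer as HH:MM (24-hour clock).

11:48

1 September 2017 is a Friday, so the first Friday is September 1 and the fourth is September 22.
1 March 2018 is a Thursday, so Mondays fall on 5, 12, 19, 26; the last is March 26.
Daylight saving runs 22 September 2017 – 26 March 2018; March 21, 2018 is inside that window, so Pelos is at UTC−05:00.
12:18 Pelos + 5h = 17:18 UTC.
1 March 2018 is a Thursday, so the first Saturday is March 3 and the second is March 10.
1 November 2018 is a Thursday, so Fridays fall on 2, 9, 16, 23, 30; the last is November 30.
At the standard offset (UTC−06:30), 17:18 UTC − 6h30m = 10:48 Ishax District standard time.
The standard-time date in Ishax District, March 21, 2018, lies within the daylight-saving period (10 March – 30 November), so Ishax District is on daylight time, UTC−05:30.
17:18 UTC − 5h30m = 11:48 Ishax District.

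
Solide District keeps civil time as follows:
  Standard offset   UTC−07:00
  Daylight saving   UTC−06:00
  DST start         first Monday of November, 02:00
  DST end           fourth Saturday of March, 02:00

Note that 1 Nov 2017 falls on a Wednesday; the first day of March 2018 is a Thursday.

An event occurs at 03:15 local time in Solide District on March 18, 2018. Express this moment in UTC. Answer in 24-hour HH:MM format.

1 November 2017 is a Wednesday, so the first Monday is November 6.
1 March 2018 is a Thursday, so the first Saturday is March 3 and the fourth is March 24.
March 18, 2018 falls between 6 November 2017 and 24 March 2018, so daylight saving is in effect and Solide District is at UTC−06:00.
03:15 local + 6h = 09:15 UTC.

09:15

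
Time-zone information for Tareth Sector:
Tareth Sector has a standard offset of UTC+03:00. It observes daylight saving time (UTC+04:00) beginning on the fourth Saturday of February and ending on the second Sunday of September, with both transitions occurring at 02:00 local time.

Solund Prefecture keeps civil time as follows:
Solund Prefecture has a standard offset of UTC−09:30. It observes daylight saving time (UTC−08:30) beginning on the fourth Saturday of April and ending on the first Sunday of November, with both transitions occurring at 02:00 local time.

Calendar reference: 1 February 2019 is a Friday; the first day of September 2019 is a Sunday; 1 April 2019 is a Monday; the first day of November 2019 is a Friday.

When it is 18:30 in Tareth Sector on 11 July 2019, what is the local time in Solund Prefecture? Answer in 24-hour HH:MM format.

06:00

1 February 2019 is a Friday, so the first Saturday is February 2 and the fourth is February 23.
1 September 2019 is a Sunday, so the first Sunday is September 1 and the second is September 8.
Daylight saving runs 23 February – 8 September; 11 July 2019 is inside that window, so Tareth Sector is at UTC+04:00.
18:30 Tareth Sector − 4h = 14:30 UTC.
1 April 2019 is a Monday, so the first Saturday is April 6 and the fourth is April 27.
1 November 2019 is a Friday, so the first Sunday is November 3.
At the standard offset (UTC−09:30), 14:30 UTC − 9h30m = 05:00 Solund Prefecture standard time.
The standard-time date in Solund Prefecture, 11 July 2019, falls between 27 April and 3 November, so daylight saving is in effect and Solund Prefecture is at UTC−08:30.
14:30 UTC − 8h30m = 06:00 Solund Prefecture.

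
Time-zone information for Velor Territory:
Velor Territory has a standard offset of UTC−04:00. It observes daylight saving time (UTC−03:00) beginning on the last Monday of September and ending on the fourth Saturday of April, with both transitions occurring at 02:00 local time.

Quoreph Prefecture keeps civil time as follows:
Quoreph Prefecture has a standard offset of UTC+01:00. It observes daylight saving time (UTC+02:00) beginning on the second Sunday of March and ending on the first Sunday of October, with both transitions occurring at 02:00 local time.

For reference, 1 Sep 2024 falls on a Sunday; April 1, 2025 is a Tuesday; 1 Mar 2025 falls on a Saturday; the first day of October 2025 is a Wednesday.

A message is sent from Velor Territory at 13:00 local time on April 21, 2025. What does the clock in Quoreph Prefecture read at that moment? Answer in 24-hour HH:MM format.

18:00

1 September 2024 is a Sunday, so Mondays fall on 2, 9, 16, 23, 30; the last is September 30.
1 April 2025 is a Tuesday, so the first Saturday is April 5 and the fourth is April 26.
April 21, 2025 falls between 30 September 2024 and 26 April 2025, so daylight saving is in effect and Velor Territory is at UTC−03:00.
13:00 Velor Territory + 3h = 16:00 UTC.
1 March 2025 is a Saturday, so the first Sunday is March 2 and the second is March 9.
1 October 2025 is a Wednesday, so the first Sunday is October 5.
At the standard offset (UTC+01:00), 16:00 UTC + 1h = 17:00 Quoreph Prefecture standard time.
The standard-time date in Quoreph Prefecture, April 21, 2025, lies within the daylight-saving period (9 March – 5 October), so Quoreph Prefecture is on daylight time, UTC+02:00.
16:00 UTC + 2h = 18:00 Quoreph Prefecture.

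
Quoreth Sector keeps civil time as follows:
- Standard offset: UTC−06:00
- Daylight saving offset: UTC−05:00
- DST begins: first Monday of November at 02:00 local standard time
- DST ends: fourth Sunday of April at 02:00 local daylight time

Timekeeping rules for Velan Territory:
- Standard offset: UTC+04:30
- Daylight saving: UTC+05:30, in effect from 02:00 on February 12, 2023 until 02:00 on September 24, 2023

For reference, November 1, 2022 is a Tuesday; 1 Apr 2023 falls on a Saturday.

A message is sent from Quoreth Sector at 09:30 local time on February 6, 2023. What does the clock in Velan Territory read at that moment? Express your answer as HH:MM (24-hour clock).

19:00

1 November 2022 is a Tuesday, so the first Monday is November 7.
1 April 2023 is a Saturday, so the first Sunday is April 2 and the fourth is April 23.
February 6, 2023 falls between 7 November 2022 and 23 April 2023, so daylight saving is in effect and Quoreth Sector is at UTC−05:00.
09:30 Quoreth Sector + 5h = 14:30 UTC.
At the standard offset (UTC+04:30), 14:30 UTC + 4h30m = 19:00 Velan Territory standard time.
Daylight saving runs 12 February – 24 September; the standard-time date in Velan Territory, February 6, 2023, is outside that window, so Velan Territory is on standard time at UTC+04:30.
14:30 UTC + 4h30m = 19:00 Velan Territory.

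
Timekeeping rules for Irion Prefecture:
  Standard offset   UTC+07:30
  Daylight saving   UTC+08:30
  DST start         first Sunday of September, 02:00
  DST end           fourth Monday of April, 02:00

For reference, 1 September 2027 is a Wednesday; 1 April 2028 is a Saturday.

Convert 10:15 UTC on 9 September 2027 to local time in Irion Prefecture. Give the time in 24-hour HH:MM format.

18:45

1 September 2027 is a Wednesday, so the first Sunday is September 5.
1 April 2028 is a Saturday, so the first Monday is April 3 and the fourth is April 24.
At the standard offset (UTC+07:30), 10:15 UTC + 7h30m = 17:45 Irion Prefecture standard time.
The standard-time date in Irion Prefecture, 9 September 2027, lies within the daylight-saving period (5 September 2027 – 24 April 2028), so Irion Prefecture is on daylight time, UTC+08:30.
10:15 UTC + 8h30m = 18:45 local.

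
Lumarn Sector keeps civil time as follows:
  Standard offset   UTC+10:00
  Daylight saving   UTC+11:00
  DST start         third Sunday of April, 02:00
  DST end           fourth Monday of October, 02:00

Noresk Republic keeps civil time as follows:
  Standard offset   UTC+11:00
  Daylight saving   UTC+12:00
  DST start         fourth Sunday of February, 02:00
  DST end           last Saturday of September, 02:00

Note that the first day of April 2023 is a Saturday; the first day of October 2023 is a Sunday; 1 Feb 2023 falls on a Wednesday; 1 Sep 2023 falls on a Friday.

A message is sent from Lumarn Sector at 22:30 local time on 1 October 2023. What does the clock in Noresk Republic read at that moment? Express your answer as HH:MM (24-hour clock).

22:30

1 April 2023 is a Saturday, so the first Sunday is April 2 and the third is April 16.
1 October 2023 is a Sunday, so the first Monday is October 2 and the fourth is October 23.
1 October 2023 lies within the daylight-saving period (16 April – 23 October), so Lumarn Sector is on daylight time, UTC+11:00.
22:30 Lumarn Sector − 11h = 11:30 UTC.
1 February 2023 is a Wednesday, so the first Sunday is February 5 and the fourth is February 26.
1 September 2023 is a Friday, so Saturdays fall on 2, 9, 16, 23, 30; the last is September 30.
At the standard offset (UTC+11:00), 11:30 UTC + 11h = 22:30 Noresk Republic standard time.
The standard-time date in Noresk Republic, 1 October 2023, is outside the daylight-saving period (26 February – 30 September), so Noresk Republic is on standard time, UTC+11:00.
11:30 UTC + 11h = 22:30 Noresk Republic.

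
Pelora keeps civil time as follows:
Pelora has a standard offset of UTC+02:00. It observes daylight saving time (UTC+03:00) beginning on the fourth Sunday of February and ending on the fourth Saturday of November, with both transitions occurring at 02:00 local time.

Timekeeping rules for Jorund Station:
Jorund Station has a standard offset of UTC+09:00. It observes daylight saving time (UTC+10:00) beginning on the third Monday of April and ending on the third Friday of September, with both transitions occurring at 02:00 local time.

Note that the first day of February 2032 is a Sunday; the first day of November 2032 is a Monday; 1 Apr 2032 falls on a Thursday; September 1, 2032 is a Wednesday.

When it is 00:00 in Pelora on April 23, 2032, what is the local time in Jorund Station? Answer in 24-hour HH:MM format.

07:00

1 February 2032 is a Sunday, so the first Sunday is February 1 and the fourth is February 22.
1 November 2032 is a Monday, so the first Saturday is November 6 and the fourth is November 27.
Daylight saving runs 22 February – 27 November; April 23, 2032 is inside that window, so Pelora is at UTC+03:00.
00:00 Pelora − 3h = 21:00 UTC (rolling into the previous day, 22 April 2032).
1 April 2032 is a Thursday, so the first Monday is April 5 and the third is April 19.
1 September 2032 is a Wednesday, so the first Friday is September 3 and the third is September 17.
At the standard offset (UTC+09:00), 21:00 UTC + 9h = 06:00 Jorund Station standard time (rolling into the next day, 23 April 2032).
The standard-time date in Jorund Station, April 23, 2032, falls between 19 April and 17 September, so daylight saving is in effect and Jorund Station is at UTC+10:00.
21:00 UTC + 10h = 07:00 Jorund Station (rolling into the next day, 23 April 2032).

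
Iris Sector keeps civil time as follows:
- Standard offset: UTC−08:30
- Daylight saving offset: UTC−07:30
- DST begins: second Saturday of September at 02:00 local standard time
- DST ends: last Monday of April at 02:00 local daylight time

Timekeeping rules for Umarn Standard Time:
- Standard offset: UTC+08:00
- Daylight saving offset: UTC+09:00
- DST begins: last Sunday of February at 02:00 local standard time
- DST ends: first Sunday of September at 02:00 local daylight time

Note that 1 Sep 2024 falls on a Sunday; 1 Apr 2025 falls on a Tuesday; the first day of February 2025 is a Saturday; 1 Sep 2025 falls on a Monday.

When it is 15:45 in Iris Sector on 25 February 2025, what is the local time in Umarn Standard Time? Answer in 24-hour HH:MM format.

08:15

1 September 2024 is a Sunday, so the first Saturday is September 7 and the second is September 14.
1 April 2025 is a Tuesday, so Mondays fall on 7, 14, 21, 28; the last is April 28.
25 February 2025 falls between 14 September 2024 and 28 April 2025, so daylight saving is in effect and Iris Sector is at UTC−07:30.
15:45 Iris Sector + 7h30m = 23:15 UTC.
1 February 2025 is a Saturday, so Sundays fall on 2, 9, 16, 23; the last is February 23.
1 September 2025 is a Monday, so the first Sunday is September 7.
At the standard offset (UTC+08:00), 23:15 UTC + 8h = 07:15 Umarn Standard Time standard time (rolling into the next day, 26 February 2025).
The standard-time date in Umarn Standard Time, 26 February 2025, falls between 23 February and 7 September, so daylight saving is in effect and Umarn Standard Time is at UTC+09:00.
23:15 UTC + 9h = 08:15 Umarn Standard Time (rolling into the next day, 26 February 2025).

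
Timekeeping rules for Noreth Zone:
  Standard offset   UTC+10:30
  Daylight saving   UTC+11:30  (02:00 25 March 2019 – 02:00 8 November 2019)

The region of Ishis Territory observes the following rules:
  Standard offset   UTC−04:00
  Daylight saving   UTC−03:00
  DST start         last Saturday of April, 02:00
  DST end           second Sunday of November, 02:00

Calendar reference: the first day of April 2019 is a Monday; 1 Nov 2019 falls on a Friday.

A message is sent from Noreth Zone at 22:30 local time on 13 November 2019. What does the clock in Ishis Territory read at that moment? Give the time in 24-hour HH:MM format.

Daylight saving runs 25 March – 8 November; 13 November 2019 is outside that window, so Noreth Zone is on standard time at UTC+10:30.
22:30 Noreth Zone − 10h30m = 12:00 UTC.
1 April 2019 is a Monday, so Saturdays fall on 6, 13, 20, 27; the last is April 27.
1 November 2019 is a Friday, so the first Sunday is November 3 and the second is November 10.
At the standard offset (UTC−04:00), 12:00 UTC − 4h = 08:00 Ishis Territory standard time.
The standard-time date in Ishis Territory, 13 November 2019, is outside the daylight-saving period (27 April – 10 November), so Ishis Territory is on standard time, UTC−04:00.
12:00 UTC − 4h = 08:00 Ishis Territory.

08:00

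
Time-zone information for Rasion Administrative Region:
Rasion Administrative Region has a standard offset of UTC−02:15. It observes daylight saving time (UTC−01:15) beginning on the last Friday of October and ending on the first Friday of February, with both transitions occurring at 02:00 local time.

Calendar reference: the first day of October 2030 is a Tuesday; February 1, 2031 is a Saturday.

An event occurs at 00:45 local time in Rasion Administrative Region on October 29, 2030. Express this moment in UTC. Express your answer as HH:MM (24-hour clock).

1 October 2030 is a Tuesday, so Fridays fall on 4, 11, 18, 25; the last is October 25.
1 February 2031 is a Saturday, so the first Friday is February 7.
Daylight saving runs 25 October 2030 – 7 February 2031; October 29, 2030 is inside that window, so Rasion Administrative Region is at UTC−01:15.
00:45 local + 1h15m = 02:00 UTC.

02:00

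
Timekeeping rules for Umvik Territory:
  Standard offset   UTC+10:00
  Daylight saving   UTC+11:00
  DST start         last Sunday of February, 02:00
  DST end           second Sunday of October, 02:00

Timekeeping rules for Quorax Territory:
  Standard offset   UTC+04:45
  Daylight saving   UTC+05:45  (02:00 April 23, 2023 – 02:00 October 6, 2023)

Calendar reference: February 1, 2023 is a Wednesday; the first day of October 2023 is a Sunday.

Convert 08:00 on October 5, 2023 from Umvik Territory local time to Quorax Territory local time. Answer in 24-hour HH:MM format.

1 February 2023 is a Wednesday, so Sundays fall on 5, 12, 19, 26; the last is February 26.
1 October 2023 is a Sunday, so the first Sunday is October 1 and the second is October 8.
October 5, 2023 falls between 26 February and 8 October, so daylight saving is in effect and Umvik Territory is at UTC+11:00.
08:00 Umvik Territory − 11h = 21:00 UTC (rolling into the previous day, 4 October 2023).
At the standard offset (UTC+04:45), 21:00 UTC + 4h45m = 01:45 Quorax Territory standard time (rolling into the next day, 5 October 2023).
The standard-time date in Quorax Territory, October 5, 2023, lies within the daylight-saving period (23 April – 6 October), so Quorax Territory is on daylight time, UTC+05:45.
21:00 UTC + 5h45m = 02:45 Quorax Territory (rolling into the next day, 5 October 2023).

02:45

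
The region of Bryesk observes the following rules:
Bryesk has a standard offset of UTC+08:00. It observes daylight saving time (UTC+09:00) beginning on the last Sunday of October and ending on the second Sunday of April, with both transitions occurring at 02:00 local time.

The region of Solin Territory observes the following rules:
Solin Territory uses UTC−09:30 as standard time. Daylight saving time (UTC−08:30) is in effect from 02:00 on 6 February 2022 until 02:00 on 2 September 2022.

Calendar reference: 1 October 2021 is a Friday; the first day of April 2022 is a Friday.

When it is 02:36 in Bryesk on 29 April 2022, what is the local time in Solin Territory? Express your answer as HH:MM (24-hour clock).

1 October 2021 is a Friday, so Sundays fall on 3, 10, 17, 24, 31; the last is October 31.
1 April 2022 is a Friday, so the first Sunday is April 3 and the second is April 10.
Daylight saving runs 31 October 2021 – 10 April 2022; 29 April 2022 is outside that window, so Bryesk is on standard time at UTC+08:00.
02:36 Bryesk − 8h = 18:36 UTC (rolling into the previous day, 28 April 2022).
At the standard offset (UTC−09:30), 18:36 UTC − 9h30m = 09:06 Solin Territory standard time.
Daylight saving runs 6 February – 2 September; the standard-time date in Solin Territory, 28 April 2022, is inside that window, so Solin Territory is at UTC−08:30.
18:36 UTC − 8h30m = 10:06 Solin Territory.

10:06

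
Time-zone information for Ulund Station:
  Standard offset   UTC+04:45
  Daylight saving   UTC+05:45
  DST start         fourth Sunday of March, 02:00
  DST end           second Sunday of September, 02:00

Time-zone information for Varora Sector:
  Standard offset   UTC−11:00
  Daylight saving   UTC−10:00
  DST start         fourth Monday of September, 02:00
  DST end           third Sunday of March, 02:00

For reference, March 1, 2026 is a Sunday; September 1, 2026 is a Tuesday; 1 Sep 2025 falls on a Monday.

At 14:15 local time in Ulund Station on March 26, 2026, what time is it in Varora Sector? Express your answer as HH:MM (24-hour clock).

21:30

1 March 2026 is a Sunday, so the first Sunday is March 1 and the fourth is March 22.
1 September 2026 is a Tuesday, so the first Sunday is September 6 and the second is September 13.
Daylight saving runs 22 March – 13 September; March 26, 2026 is inside that window, so Ulund Station is at UTC+05:45.
14:15 Ulund Station − 5h45m = 08:30 UTC.
1 September 2025 is a Monday, so the first Monday is September 1 and the fourth is September 22.
1 March 2026 is a Sunday, so the first Sunday is March 1 and the third is March 15.
At the standard offset (UTC−11:00), 08:30 UTC − 11h = 21:30 Varora Sector standard time (rolling into the previous day, 25 March 2026).
The standard-time date in Varora Sector, March 25, 2026, is outside the daylight-saving period (22 September 2025 – 15 March 2026), so Varora Sector is on standard time, UTC−11:00.
08:30 UTC − 11h = 21:30 Varora Sector (rolling into the previous day, 25 March 2026).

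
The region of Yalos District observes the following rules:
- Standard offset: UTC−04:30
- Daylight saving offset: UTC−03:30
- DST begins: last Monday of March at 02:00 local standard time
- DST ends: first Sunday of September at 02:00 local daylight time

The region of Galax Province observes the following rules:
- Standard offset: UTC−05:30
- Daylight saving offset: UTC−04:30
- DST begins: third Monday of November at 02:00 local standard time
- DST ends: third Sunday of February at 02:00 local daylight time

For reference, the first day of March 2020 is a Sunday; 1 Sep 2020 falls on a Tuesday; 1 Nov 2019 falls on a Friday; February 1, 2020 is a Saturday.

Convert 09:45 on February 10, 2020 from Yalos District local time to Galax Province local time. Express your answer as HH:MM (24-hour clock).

1 March 2020 is a Sunday, so Mondays fall on 2, 9, 16, 23, 30; the last is March 30.
1 September 2020 is a Tuesday, so the first Sunday is September 6.
Daylight saving runs 30 March – 6 September; February 10, 2020 is outside that window, so Yalos District is on standard time at UTC−04:30.
09:45 Yalos District + 4h30m = 14:15 UTC.
1 November 2019 is a Friday, so the first Monday is November 4 and the third is November 18.
1 February 2020 is a Saturday, so the first Sunday is February 2 and the third is February 16.
At the standard offset (UTC−05:30), 14:15 UTC − 5h30m = 08:45 Galax Province standard time.
The standard-time date in Galax Province, February 10, 2020, falls between 18 November 2019 and 16 February 2020, so daylight saving is in effect and Galax Province is at UTC−04:30.
14:15 UTC − 4h30m = 09:45 Galax Province.

09:45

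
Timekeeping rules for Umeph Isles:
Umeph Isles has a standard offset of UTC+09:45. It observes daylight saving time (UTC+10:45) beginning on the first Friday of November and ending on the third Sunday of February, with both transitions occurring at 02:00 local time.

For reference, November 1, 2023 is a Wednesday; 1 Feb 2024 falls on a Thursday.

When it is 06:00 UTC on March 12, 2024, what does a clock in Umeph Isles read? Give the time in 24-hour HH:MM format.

1 November 2023 is a Wednesday, so the first Friday is November 3.
1 February 2024 is a Thursday, so the first Sunday is February 4 and the third is February 18.
At the standard offset (UTC+09:45), 06:00 UTC + 9h45m = 15:45 Umeph Isles standard time.
The standard-time date in Umeph Isles, March 12, 2024, does not fall between 3 November 2023 and 18 February 2024, so daylight saving is not in effect and Umeph Isles is at UTC+09:45.
06:00 UTC + 9h45m = 15:45 local.

15:45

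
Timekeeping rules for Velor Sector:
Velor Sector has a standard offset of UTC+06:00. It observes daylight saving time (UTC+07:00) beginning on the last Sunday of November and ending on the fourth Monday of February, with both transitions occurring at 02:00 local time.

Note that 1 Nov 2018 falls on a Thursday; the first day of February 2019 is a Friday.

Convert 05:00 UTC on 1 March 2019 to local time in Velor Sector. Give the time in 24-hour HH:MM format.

11:00

1 November 2018 is a Thursday, so Sundays fall on 4, 11, 18, 25; the last is November 25.
1 February 2019 is a Friday, so the first Monday is February 4 and the fourth is February 25.
At the standard offset (UTC+06:00), 05:00 UTC + 6h = 11:00 Velor Sector standard time.
The standard-time date in Velor Sector, 1 March 2019, does not fall between 25 November 2018 and 25 February 2019, so daylight saving is not in effect and Velor Sector is at UTC+06:00.
05:00 UTC + 6h = 11:00 local.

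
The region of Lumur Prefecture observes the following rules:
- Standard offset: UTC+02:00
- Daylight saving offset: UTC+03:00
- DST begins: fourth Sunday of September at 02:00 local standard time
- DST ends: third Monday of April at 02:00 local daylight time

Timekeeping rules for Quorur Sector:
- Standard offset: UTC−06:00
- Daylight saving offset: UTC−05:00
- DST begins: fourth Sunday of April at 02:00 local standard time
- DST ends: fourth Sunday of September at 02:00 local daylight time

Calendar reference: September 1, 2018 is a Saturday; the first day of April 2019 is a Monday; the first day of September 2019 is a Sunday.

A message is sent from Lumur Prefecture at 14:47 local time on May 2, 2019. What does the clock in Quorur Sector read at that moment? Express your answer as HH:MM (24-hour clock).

1 September 2018 is a Saturday, so the first Sunday is September 2 and the fourth is September 23.
1 April 2019 is a Monday, so the first Monday is April 1 and the third is April 15.
May 2, 2019 is outside the daylight-saving period (23 September 2018 – 15 April 2019), so Lumur Prefecture is on standard time, UTC+02:00.
14:47 Lumur Prefecture − 2h = 12:47 UTC.
1 April 2019 is a Monday, so the first Sunday is April 7 and the fourth is April 28.
1 September 2019 is a Sunday, so the first Sunday is September 1 and the fourth is September 22.
At the standard offset (UTC−06:00), 12:47 UTC − 6h = 06:47 Quorur Sector standard time.
Daylight saving runs 28 April – 22 September; the standard-time date in Quorur Sector, May 2, 2019, is inside that window, so Quorur Sector is at UTC−05:00.
12:47 UTC − 5h = 07:47 Quorur Sector.

07:47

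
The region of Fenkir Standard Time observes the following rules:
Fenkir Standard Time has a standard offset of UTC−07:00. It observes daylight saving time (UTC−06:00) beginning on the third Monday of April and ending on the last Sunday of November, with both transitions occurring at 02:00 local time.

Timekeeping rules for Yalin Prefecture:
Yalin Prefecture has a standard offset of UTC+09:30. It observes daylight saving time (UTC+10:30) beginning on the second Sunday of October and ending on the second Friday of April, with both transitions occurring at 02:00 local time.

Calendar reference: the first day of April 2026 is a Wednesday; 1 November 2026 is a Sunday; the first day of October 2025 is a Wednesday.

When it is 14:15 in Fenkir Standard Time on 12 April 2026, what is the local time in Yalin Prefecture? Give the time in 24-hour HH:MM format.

06:45

1 April 2026 is a Wednesday, so the first Monday is April 6 and the third is April 20.
1 November 2026 is a Sunday, so Sundays fall on 1, 8, 15, 22, 29; the last is November 29.
12 April 2026 is outside the daylight-saving period (20 April – 29 November), so Fenkir Standard Time is on standard time, UTC−07:00.
14:15 Fenkir Standard Time + 7h = 21:15 UTC.
1 October 2025 is a Wednesday, so the first Sunday is October 5 and the second is October 12.
1 April 2026 is a Wednesday, so the first Friday is April 3 and the second is April 10.
At the standard offset (UTC+09:30), 21:15 UTC + 9h30m = 06:45 Yalin Prefecture standard time (rolling into the next day, 13 April 2026).
The standard-time date in Yalin Prefecture, 13 April 2026, is outside the daylight-saving period (12 October 2025 – 10 April 2026), so Yalin Prefecture is on standard time, UTC+09:30.
21:15 UTC + 9h30m = 06:45 Yalin Prefecture (rolling into the next day, 13 April 2026).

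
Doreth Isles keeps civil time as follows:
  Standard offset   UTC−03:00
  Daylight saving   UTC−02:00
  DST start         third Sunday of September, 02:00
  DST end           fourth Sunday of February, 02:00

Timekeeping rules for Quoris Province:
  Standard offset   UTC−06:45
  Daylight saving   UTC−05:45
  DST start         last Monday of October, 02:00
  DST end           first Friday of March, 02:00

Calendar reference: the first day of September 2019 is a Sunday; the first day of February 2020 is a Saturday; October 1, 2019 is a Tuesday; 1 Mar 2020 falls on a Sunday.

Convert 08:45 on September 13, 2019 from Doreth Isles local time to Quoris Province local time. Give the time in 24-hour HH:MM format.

05:00

1 September 2019 is a Sunday, so the first Sunday is September 1 and the third is September 15.
1 February 2020 is a Saturday, so the first Sunday is February 2 and the fourth is February 23.
September 13, 2019 does not fall between 15 September 2019 and 23 February 2020, so daylight saving is not in effect and Doreth Isles is at UTC−03:00.
08:45 Doreth Isles + 3h = 11:45 UTC.
1 October 2019 is a Tuesday, so Mondays fall on 7, 14, 21, 28; the last is October 28.
1 March 2020 is a Sunday, so the first Friday is March 6.
At the standard offset (UTC−06:45), 11:45 UTC − 6h45m = 05:00 Quoris Province standard time.
The standard-time date in Quoris Province, September 13, 2019, does not fall between 28 October 2019 and 6 March 2020, so daylight saving is not in effect and Quoris Province is at UTC−06:45.
11:45 UTC − 6h45m = 05:00 Quoris Province.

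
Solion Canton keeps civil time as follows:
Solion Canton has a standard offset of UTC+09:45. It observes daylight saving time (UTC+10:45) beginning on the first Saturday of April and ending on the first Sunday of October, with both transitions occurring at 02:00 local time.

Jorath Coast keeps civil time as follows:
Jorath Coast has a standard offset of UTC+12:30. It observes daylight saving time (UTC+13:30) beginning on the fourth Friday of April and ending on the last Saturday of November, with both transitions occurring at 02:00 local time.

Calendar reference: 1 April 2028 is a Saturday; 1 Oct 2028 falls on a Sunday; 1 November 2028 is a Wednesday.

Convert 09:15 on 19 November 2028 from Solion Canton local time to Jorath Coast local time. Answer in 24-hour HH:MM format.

1 April 2028 is a Saturday, so the first Saturday is April 1.
1 October 2028 is a Sunday, so the first Sunday is October 1.
Daylight saving runs 1 April – 1 October; 19 November 2028 is outside that window, so Solion Canton is on standard time at UTC+09:45.
09:15 Solion Canton − 9h45m = 23:30 UTC (rolling into the previous day, 18 November 2028).
1 April 2028 is a Saturday, so the first Friday is April 7 and the fourth is April 28.
1 November 2028 is a Wednesday, so Saturdays fall on 4, 11, 18, 25; the last is November 25.
At the standard offset (UTC+12:30), 23:30 UTC + 12h30m = 12:00 Jorath Coast standard time (rolling into the next day, 19 November 2028).
The standard-time date in Jorath Coast, 19 November 2028, falls between 28 April and 25 November, so daylight saving is in effect and Jorath Coast is at UTC+13:30.
23:30 UTC + 13h30m = 13:00 Jorath Coast (rolling into the next day, 19 November 2028).

13:00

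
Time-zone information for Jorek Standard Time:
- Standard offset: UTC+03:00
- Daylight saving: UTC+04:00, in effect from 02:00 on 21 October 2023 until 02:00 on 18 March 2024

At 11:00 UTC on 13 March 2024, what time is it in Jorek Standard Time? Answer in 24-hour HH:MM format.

At the standard offset (UTC+03:00), 11:00 UTC + 3h = 14:00 Jorek Standard Time standard time.
The standard-time date in Jorek Standard Time, 13 March 2024, lies within the daylight-saving period (21 October 2023 – 18 March 2024), so Jorek Standard Time is on daylight time, UTC+04:00.
11:00 UTC + 4h = 15:00 local.

15:00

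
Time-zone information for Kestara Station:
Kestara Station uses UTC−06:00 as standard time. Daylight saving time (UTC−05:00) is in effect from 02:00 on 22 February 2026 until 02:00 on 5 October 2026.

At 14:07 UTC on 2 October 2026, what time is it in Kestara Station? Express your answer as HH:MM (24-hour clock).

At the standard offset (UTC−06:00), 14:07 UTC − 6h = 08:07 Kestara Station standard time.
Daylight saving runs 22 February – 5 October; the standard-time date in Kestara Station, 2 October 2026, is inside that window, so Kestara Station is at UTC−05:00.
14:07 UTC − 5h = 09:07 local.

09:07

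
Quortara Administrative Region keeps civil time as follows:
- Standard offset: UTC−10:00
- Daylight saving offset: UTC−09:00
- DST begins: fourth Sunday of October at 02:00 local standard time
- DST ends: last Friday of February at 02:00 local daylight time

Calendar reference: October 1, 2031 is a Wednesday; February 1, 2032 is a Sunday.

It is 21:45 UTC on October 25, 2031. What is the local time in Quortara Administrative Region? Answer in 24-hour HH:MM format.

11:45

1 October 2031 is a Wednesday, so the first Sunday is October 5 and the fourth is October 26.
1 February 2032 is a Sunday, so Fridays fall on 6, 13, 20, 27; the last is February 27.
At the standard offset (UTC−10:00), 21:45 UTC − 10h = 11:45 Quortara Administrative Region standard time.
The standard-time date in Quortara Administrative Region, October 25, 2031, does not fall between 26 October 2031 and 27 February 2032, so daylight saving is not in effect and Quortara Administrative Region is at UTC−10:00.
21:45 UTC − 10h = 11:45 local.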